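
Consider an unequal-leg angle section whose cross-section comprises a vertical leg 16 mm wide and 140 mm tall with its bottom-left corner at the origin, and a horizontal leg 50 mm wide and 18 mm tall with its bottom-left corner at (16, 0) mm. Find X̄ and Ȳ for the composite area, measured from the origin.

Part | A | x̄ᵢ | ȳᵢ | A·x̄ᵢ | A·ȳᵢ
vertical leg | 2240.00 | 8.00 | 70.00 | 17920.00 | 156800.00
horizontal leg | 900.00 | 41.00 | 9.00 | 36900.00 | 8100.00
Σ | 3140.00 |  |  | 54820.00 | 164900.00
X̄ = 54820.00 / 3140.00 = 17.46 mm
Ȳ = 164900.00 / 3140.00 = 52.52 mm

X̄ = 17.46 mm, Ȳ = 52.52 mm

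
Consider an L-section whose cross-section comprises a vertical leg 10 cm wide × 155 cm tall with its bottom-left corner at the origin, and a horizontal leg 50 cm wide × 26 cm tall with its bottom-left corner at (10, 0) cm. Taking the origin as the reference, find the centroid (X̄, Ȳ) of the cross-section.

vertical leg: A = 10 × 155 = 1550.00, centroid at (5.00, 77.50).
horizontal leg: A = 50 × 26 = 1300.00, centroid at (35.00, 13.00).
ΣA = 2850.00 cm²
ΣAX̄ = (1550.00)(5.00) + (1300.00)(35.00) = 53250.00 cm³
ΣAȲ = (1550.00)(77.50) + (1300.00)(13.00) = 137025.00 cm³
X̄ = 53250.00 / 2850.00 = 18.68 cm
Ȳ = 137025.00 / 2850.00 = 48.08 cm

X̄ = 18.68 cm, Ȳ = 48.08 cm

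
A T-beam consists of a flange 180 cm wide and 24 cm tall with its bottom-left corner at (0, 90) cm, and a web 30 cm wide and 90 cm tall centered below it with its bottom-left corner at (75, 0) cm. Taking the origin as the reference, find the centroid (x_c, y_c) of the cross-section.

x_c = 90.00 cm, y_c = 80.08 cm

web: A = 30 × 90 = 2700.00, centroid at (90.00, 45.00).
flange: A = 180 × 24 = 4320.00, centroid at (90.00, 102.00).
ΣA = 7020.00 cm²
ΣAx_c = (2700.00)(90.00) + (4320.00)(90.00) = 631800.00 cm³
ΣAy_c = (2700.00)(45.00) + (4320.00)(102.00) = 562140.00 cm³
x_c = 631800.00 / 7020.00 = 90.00 cm
y_c = 562140.00 / 7020.00 = 80.08 cm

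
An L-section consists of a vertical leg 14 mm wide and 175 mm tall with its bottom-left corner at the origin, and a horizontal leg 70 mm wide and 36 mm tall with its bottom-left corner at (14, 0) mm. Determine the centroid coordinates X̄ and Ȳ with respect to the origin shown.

vertical leg: A = 14 × 175 = 2450.00, centroid at (7.00, 87.50).
horizontal leg: A = 70 × 36 = 2520.00, centroid at (49.00, 18.00).
ΣA = 4970.00 mm²
ΣAX̄ = (2450.00)(7.00) + (2520.00)(49.00) = 140630.00 mm³
ΣAȲ = (2450.00)(87.50) + (2520.00)(18.00) = 259735.00 mm³
X̄ = 140630.00 / 4970.00 = 28.30 mm
Ȳ = 259735.00 / 4970.00 = 52.26 mm

X̄ = 28.30 mm, Ȳ = 52.26 mm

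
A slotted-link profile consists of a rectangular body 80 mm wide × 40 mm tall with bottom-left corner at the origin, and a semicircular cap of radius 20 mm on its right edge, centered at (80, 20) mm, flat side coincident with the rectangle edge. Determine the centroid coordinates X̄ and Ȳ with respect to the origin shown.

rectangular body: A = 80 × 40 = 3200.00, centroid at (40.00, 20.00).
semicircular end: A = ½π·20² = 628.32, centroid at (88.49, 20.00).
ΣA = 3828.32 mm², ΣAX̄ = 183598.82 mm³, ΣAȲ = 76566.37 mm³.
X̄ = 183598.82/3828.32 = 47.96 mm; Ȳ = 76566.37/3828.32 = 20.00 mm.

X̄ = 47.96 mm, Ȳ = 20.00 mm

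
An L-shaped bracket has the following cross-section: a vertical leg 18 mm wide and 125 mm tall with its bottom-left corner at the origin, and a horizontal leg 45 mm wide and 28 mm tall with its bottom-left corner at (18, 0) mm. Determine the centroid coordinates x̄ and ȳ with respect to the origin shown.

vertical leg: A = 18 × 125 = 2250.00, centroid at (9.00, 62.50).
horizontal leg: A = 45 × 28 = 1260.00, centroid at (40.50, 14.00).
ΣA = 3510.00 mm²
ΣAx̄ = (2250.00)(9.00) + (1260.00)(40.50) = 71280.00 mm³
ΣAȳ = (2250.00)(62.50) + (1260.00)(14.00) = 158265.00 mm³
x̄ = 71280.00 / 3510.00 = 20.31 mm
ȳ = 158265.00 / 3510.00 = 45.09 mm

x̄ = 20.31 mm, ȳ = 45.09 mm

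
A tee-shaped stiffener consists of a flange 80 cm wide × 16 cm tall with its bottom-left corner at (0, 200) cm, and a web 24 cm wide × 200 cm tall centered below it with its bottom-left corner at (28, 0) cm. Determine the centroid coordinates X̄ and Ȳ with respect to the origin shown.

web: A = 24 × 200 = 4800.00, centroid at (40.00, 100.00).
flange: A = 80 × 16 = 1280.00, centroid at (40.00, 208.00).
ΣA = 6080.00 cm²
ΣAX̄ = (4800.00)(40.00) + (1280.00)(40.00) = 243200.00 cm³
ΣAȲ = (4800.00)(100.00) + (1280.00)(208.00) = 746240.00 cm³
X̄ = 243200.00 / 6080.00 = 40.00 cm
Ȳ = 746240.00 / 6080.00 = 122.74 cm

X̄ = 40.00 cm, Ȳ = 122.74 cm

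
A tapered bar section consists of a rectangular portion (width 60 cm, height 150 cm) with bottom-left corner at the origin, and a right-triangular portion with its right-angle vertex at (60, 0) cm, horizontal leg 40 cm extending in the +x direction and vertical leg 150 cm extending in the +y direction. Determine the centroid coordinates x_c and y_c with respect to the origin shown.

x_c = 40.83 cm, y_c = 68.75 cm

rectangular portion: A = 60 × 150 = 9000.00, centroid at (30.00, 75.00).
triangular portion: A = ½·40·150 = 3000.00, centroid at (73.33, 50.00).
ΣA = 12000.00 cm²
ΣAx_c = (9000.00)(30.00) + (3000.00)(73.33) = 490000.00 cm³
ΣAy_c = (9000.00)(75.00) + (3000.00)(50.00) = 825000.00 cm³
x_c = 490000.00 / 12000.00 = 40.83 cm
y_c = 825000.00 / 12000.00 = 68.75 cm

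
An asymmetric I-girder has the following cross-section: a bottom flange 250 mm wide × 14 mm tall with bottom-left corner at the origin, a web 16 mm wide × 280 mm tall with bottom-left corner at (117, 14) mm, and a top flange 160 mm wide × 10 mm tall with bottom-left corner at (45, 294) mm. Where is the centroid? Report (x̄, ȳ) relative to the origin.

x̄ = 125.00 mm, ȳ = 124.51 mm

bottom flange: A = 250 × 14 = 3500.00, centroid at (125.00, 7.00).
web: A = 16 × 280 = 4480.00, centroid at (125.00, 154.00).
top flange: A = 160 × 10 = 1600.00, centroid at (125.00, 299.00).
ΣA = 9580.00 mm²
ΣAx̄ = (3500.00)(125.00) + (4480.00)(125.00) + (1600.00)(125.00) = 1197500.00 mm³
ΣAȳ = (3500.00)(7.00) + (4480.00)(154.00) + (1600.00)(299.00) = 1192820.00 mm³
x̄ = 1197500.00 / 9580.00 = 125.00 mm
ȳ = 1192820.00 / 9580.00 = 124.51 mm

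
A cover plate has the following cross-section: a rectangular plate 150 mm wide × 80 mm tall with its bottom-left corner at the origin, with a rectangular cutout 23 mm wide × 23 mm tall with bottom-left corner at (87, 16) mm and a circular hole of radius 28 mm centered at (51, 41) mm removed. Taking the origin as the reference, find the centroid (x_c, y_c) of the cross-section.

plate: A = 150 × 80 = 12000.00, centroid at (75.00, 40.00).
hole 1: A = −(23 × 23) = -529.00, centroid at (98.50, 27.50).
hole 2: A = −π·28² = -2463.01, centroid at (51.00, 41.00).
ΣA = 9007.99 mm²
ΣAx_c = (12000.00)(75.00) + (-529.00)(98.50) + (-2463.01)(51.00) = 722280.06 mm³
ΣAy_c = (12000.00)(40.00) + (-529.00)(27.50) + (-2463.01)(41.00) = 364469.15 mm³
x_c = 722280.06 / 9007.99 = 80.18 mm
y_c = 364469.15 / 9007.99 = 40.46 mm

x_c = 80.18 mm, y_c = 40.46 mm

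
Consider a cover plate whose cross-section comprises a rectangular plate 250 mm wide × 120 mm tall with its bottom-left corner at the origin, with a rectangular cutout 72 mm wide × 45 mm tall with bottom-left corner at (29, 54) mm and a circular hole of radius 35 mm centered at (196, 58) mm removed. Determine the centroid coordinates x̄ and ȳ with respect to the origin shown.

x̄ = 121.56 mm, ȳ = 58.00 mm

Part | A | x̄ᵢ | ȳᵢ | A·x̄ᵢ | A·ȳᵢ
plate | 30000.00 | 125.00 | 60.00 | 3750000.00 | 1800000.00
hole 1 | -3240.00 | 65.00 | 76.50 | -210600.00 | -247860.00
hole 2 | -3848.45 | 196.00 | 58.00 | -754296.40 | -223210.16
Σ | 22911.55 |  |  | 2785103.60 | 1328929.84
x̄ = 2785103.60 / 22911.55 = 121.56 mm
ȳ = 1328929.84 / 22911.55 = 58.00 mm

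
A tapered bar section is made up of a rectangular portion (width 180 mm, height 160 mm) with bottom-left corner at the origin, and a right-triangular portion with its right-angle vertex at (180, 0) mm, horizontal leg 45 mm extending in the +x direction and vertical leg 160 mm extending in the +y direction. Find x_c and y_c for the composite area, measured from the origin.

x_c = 101.67 mm, y_c = 77.04 mm

Part | A | x̄ᵢ | ȳᵢ | A·x̄ᵢ | A·ȳᵢ
rectangular portion | 28800.00 | 90.00 | 80.00 | 2592000.00 | 2304000.00
triangular portion | 3600.00 | 195.00 | 53.33 | 702000.00 | 192000.00
Σ | 32400.00 |  |  | 3294000.00 | 2496000.00
x_c = 3294000.00 / 32400.00 = 101.67 mm
y_c = 2496000.00 / 32400.00 = 77.04 mm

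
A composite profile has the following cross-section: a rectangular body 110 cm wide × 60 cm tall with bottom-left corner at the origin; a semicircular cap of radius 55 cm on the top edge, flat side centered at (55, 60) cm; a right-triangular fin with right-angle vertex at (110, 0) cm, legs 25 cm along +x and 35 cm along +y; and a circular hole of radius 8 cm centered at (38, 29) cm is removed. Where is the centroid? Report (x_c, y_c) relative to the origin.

x_c = 57.69 cm, y_c = 51.20 cm

rectangular body: A = 110 × 60 = 6600.00, centroid at (55.00, 30.00).
semicircular top: A = ½π·55² = 4751.66, centroid at (55.00, 83.34).
triangular fin: A = ½·25·35 = 437.50, centroid at (118.33, 11.67).
hole: A = −π·8² = -201.06, centroid at (38.00, 29.00).
ΣA = 11588.10 cm², ΣAx_c = 668471.72 cm³, ΣAy_c = 593289.57 cm³.
x_c = 668471.72/11588.10 = 57.69 cm; y_c = 593289.57/11588.10 = 51.20 cm.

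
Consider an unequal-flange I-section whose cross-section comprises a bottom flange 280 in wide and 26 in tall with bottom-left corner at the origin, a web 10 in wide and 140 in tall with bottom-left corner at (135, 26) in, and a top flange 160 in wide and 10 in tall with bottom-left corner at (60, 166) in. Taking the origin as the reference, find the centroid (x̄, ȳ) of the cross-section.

x̄ = 140.00 in, ȳ = 48.89 in

bottom flange: A = 280 × 26 = 7280.00, centroid at (140.00, 13.00).
web: A = 10 × 140 = 1400.00, centroid at (140.00, 96.00).
top flange: A = 160 × 10 = 1600.00, centroid at (140.00, 171.00).
ΣA = 10280.00 in², ΣAx̄ = 1439200.00 in³, ΣAȳ = 502640.00 in³.
x̄ = 1439200.00/10280.00 = 140.00 in; ȳ = 502640.00/10280.00 = 48.89 in.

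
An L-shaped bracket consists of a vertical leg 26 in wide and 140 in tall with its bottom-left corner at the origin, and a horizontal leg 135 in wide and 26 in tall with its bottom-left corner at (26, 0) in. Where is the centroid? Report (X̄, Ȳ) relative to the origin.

vertical leg: A = 26 × 140 = 3640.00, centroid at (13.00, 70.00).
horizontal leg: A = 135 × 26 = 3510.00, centroid at (93.50, 13.00).
ΣA = 7150.00 in², ΣAX̄ = 375505.00 in³, ΣAȲ = 300430.00 in³.
X̄ = 375505.00/7150.00 = 52.52 in; Ȳ = 300430.00/7150.00 = 42.02 in.

X̄ = 52.52 in, Ȳ = 42.02 in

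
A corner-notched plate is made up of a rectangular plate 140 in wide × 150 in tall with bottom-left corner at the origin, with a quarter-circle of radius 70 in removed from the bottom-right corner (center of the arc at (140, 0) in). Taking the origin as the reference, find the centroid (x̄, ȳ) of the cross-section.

plate: A = 140 × 150 = 21000.00, centroid at (70.00, 75.00).
removed quarter-circle: A = −¼π·70² = -3848.45, centroid at (110.29, 29.71).
ΣA = 17151.55 in², ΣAx̄ = 1045550.19 in³, ΣAȳ = 1460666.67 in³.
x̄ = 1045550.19/17151.55 = 60.96 in; ȳ = 1460666.67/17151.55 = 85.16 in.

x̄ = 60.96 in, ȳ = 85.16 in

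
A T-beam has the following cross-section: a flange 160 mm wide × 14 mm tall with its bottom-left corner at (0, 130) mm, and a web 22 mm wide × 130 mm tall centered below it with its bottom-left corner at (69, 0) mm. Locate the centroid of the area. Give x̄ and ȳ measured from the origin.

Part | A | x̄ᵢ | ȳᵢ | A·x̄ᵢ | A·ȳᵢ
web | 2860.00 | 80.00 | 65.00 | 228800.00 | 185900.00
flange | 2240.00 | 80.00 | 137.00 | 179200.00 | 306880.00
Σ | 5100.00 |  |  | 408000.00 | 492780.00
x̄ = 408000.00 / 5100.00 = 80.00 mm
ȳ = 492780.00 / 5100.00 = 96.62 mm

x̄ = 80.00 mm, ȳ = 96.62 mm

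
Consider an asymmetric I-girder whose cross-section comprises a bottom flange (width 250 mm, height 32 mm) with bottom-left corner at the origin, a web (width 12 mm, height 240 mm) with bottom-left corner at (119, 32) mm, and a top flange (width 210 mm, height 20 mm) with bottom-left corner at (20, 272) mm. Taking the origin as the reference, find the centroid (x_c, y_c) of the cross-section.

Part | A | x̄ᵢ | ȳᵢ | A·x̄ᵢ | A·ȳᵢ
bottom flange | 8000.00 | 125.00 | 16.00 | 1000000.00 | 128000.00
web | 2880.00 | 125.00 | 152.00 | 360000.00 | 437760.00
top flange | 4200.00 | 125.00 | 282.00 | 525000.00 | 1184400.00
Σ | 15080.00 |  |  | 1885000.00 | 1750160.00
x_c = 1885000.00 / 15080.00 = 125.00 mm
y_c = 1750160.00 / 15080.00 = 116.06 mm

x_c = 125.00 mm, y_c = 116.06 mm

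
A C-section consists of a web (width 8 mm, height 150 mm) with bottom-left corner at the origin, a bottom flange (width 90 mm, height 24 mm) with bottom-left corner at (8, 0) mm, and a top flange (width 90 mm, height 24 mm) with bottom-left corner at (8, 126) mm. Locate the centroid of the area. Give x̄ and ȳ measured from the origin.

x̄ = 42.35 mm, ȳ = 75.00 mm

web: A = 8 × 150 = 1200.00, centroid at (4.00, 75.00).
bottom flange: A = 90 × 24 = 2160.00, centroid at (53.00, 12.00).
top flange: A = 90 × 24 = 2160.00, centroid at (53.00, 138.00).
ΣA = 5520.00 mm²
ΣAx̄ = (1200.00)(4.00) + (2160.00)(53.00) + (2160.00)(53.00) = 233760.00 mm³
ΣAȳ = (1200.00)(75.00) + (2160.00)(12.00) + (2160.00)(138.00) = 414000.00 mm³
x̄ = 233760.00 / 5520.00 = 42.35 mm
ȳ = 414000.00 / 5520.00 = 75.00 mm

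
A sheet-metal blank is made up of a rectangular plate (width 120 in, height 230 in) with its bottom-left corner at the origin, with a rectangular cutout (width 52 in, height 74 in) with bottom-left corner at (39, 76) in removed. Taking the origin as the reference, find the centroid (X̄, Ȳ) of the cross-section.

Part | A | x̄ᵢ | ȳᵢ | A·x̄ᵢ | A·ȳᵢ
plate | 27600.00 | 60.00 | 115.00 | 1656000.00 | 3174000.00
hole | -3848.00 | 65.00 | 113.00 | -250120.00 | -434824.00
Σ | 23752.00 |  |  | 1405880.00 | 2739176.00
X̄ = 1405880.00 / 23752.00 = 59.19 in
Ȳ = 2739176.00 / 23752.00 = 115.32 in

X̄ = 59.19 in, Ȳ = 115.32 in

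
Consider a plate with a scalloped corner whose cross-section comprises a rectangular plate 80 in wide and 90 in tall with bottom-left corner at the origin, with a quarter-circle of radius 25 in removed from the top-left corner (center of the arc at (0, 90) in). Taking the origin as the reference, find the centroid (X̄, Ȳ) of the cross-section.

Part | A | x̄ᵢ | ȳᵢ | A·x̄ᵢ | A·ȳᵢ
plate | 7200.00 | 40.00 | 45.00 | 288000.00 | 324000.00
removed quarter-circle | -490.87 | 10.61 | 79.39 | -5208.33 | -38970.31
Σ | 6709.13 |  |  | 282791.67 | 285029.69
X̄ = 282791.67 / 6709.13 = 42.15 in
Ȳ = 285029.69 / 6709.13 = 42.48 in

X̄ = 42.15 in, Ȳ = 42.48 in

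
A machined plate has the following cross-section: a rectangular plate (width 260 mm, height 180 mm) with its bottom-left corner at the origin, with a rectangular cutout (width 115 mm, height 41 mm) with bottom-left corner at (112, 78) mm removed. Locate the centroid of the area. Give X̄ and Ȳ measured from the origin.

plate: A = 260 × 180 = 46800.00, centroid at (130.00, 90.00).
hole: A = −(115 × 41) = -4715.00, centroid at (169.50, 98.50).
ΣA = 42085.00 mm²
ΣAX̄ = (46800.00)(130.00) + (-4715.00)(169.50) = 5284807.50 mm³
ΣAȲ = (46800.00)(90.00) + (-4715.00)(98.50) = 3747572.50 mm³
X̄ = 5284807.50 / 42085.00 = 125.57 mm
Ȳ = 3747572.50 / 42085.00 = 89.05 mm

X̄ = 125.57 mm, Ȳ = 89.05 mm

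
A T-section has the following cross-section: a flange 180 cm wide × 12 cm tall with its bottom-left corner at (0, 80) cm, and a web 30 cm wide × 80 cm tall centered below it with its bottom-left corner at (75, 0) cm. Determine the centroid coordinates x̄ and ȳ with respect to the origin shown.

x̄ = 90.00 cm, ȳ = 61.79 cm

web: A = 30 × 80 = 2400.00, centroid at (90.00, 40.00).
flange: A = 180 × 12 = 2160.00, centroid at (90.00, 86.00).
ΣA = 4560.00 cm²
ΣAx̄ = (2400.00)(90.00) + (2160.00)(90.00) = 410400.00 cm³
ΣAȳ = (2400.00)(40.00) + (2160.00)(86.00) = 281760.00 cm³
x̄ = 410400.00 / 4560.00 = 90.00 cm
ȳ = 281760.00 / 4560.00 = 61.79 cm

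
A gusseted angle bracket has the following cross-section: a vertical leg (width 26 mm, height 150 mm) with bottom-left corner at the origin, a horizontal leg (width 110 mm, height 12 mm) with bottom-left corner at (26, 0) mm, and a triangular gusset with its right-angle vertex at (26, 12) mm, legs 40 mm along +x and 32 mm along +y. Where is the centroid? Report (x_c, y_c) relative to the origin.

vertical leg: A = 26 × 150 = 3900.00, centroid at (13.00, 75.00).
horizontal leg: A = 110 × 12 = 1320.00, centroid at (81.00, 6.00).
gusset: A = ½·40·32 = 640.00, centroid at (39.33, 22.67).
ΣA = 5860.00 mm², ΣAx_c = 182793.33 mm³, ΣAy_c = 314926.67 mm³.
x_c = 182793.33/5860.00 = 31.19 mm; y_c = 314926.67/5860.00 = 53.74 mm.

x_c = 31.19 mm, y_c = 53.74 mm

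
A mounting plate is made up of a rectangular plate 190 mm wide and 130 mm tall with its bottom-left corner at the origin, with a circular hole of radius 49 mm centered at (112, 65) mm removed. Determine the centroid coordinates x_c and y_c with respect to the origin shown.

x_c = 87.53 mm, y_c = 65.00 mm

plate: A = 190 × 130 = 24700.00, centroid at (95.00, 65.00).
hole: A = −π·49² = -7542.96, centroid at (112.00, 65.00).
ΣA = 17157.04 mm², ΣAx_c = 1501688.04 mm³, ΣAy_c = 1115207.34 mm³.
x_c = 1501688.04/17157.04 = 87.53 mm; y_c = 1115207.34/17157.04 = 65.00 mm.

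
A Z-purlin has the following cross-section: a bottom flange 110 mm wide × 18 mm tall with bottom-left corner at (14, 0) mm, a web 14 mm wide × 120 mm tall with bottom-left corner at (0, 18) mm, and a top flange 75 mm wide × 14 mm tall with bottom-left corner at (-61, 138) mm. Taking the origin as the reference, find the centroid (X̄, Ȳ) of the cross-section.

bottom flange: A = 110 × 18 = 1980.00, centroid at (69.00, 9.00).
web: A = 14 × 120 = 1680.00, centroid at (7.00, 78.00).
top flange: A = 75 × 14 = 1050.00, centroid at (-23.50, 145.00).
ΣA = 4710.00 mm², ΣAX̄ = 123705.00 mm³, ΣAȲ = 301110.00 mm³.
X̄ = 123705.00/4710.00 = 26.26 mm; Ȳ = 301110.00/4710.00 = 63.93 mm.

X̄ = 26.26 mm, Ȳ = 63.93 mm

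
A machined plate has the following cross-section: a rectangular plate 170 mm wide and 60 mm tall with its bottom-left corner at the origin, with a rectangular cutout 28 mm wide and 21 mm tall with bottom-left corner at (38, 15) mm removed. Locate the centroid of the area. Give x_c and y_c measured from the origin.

plate: A = 170 × 60 = 10200.00, centroid at (85.00, 30.00).
hole: A = −(28 × 21) = -588.00, centroid at (52.00, 25.50).
ΣA = 9612.00 mm², ΣAx_c = 836424.00 mm³, ΣAy_c = 291006.00 mm³.
x_c = 836424.00/9612.00 = 87.02 mm; y_c = 291006.00/9612.00 = 30.28 mm.

x_c = 87.02 mm, y_c = 30.28 mm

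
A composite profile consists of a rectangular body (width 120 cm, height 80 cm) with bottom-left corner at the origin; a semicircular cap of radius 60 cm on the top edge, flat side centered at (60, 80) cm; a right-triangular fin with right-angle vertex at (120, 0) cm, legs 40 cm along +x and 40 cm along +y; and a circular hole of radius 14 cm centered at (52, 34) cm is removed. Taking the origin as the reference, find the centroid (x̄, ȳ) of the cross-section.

x̄ = 64.12 cm, ȳ = 62.84 cm

rectangular body: A = 120 × 80 = 9600.00, centroid at (60.00, 40.00).
semicircular top: A = ½π·60² = 5654.87, centroid at (60.00, 105.46).
triangular fin: A = ½·40·40 = 800.00, centroid at (133.33, 13.33).
hole: A = −π·14² = -615.75, centroid at (52.00, 34.00).
ΣA = 15439.11 cm²
ΣAx̄ = (9600.00)(60.00) + (5654.87)(60.00) + (800.00)(133.33) + (-615.75)(52.00) = 989939.56 cm³
ΣAȳ = (9600.00)(40.00) + (5654.87)(105.46) + (800.00)(13.33) + (-615.75)(34.00) = 970120.44 cm³
x̄ = 989939.56 / 15439.11 = 64.12 cm
ȳ = 970120.44 / 15439.11 = 62.84 cm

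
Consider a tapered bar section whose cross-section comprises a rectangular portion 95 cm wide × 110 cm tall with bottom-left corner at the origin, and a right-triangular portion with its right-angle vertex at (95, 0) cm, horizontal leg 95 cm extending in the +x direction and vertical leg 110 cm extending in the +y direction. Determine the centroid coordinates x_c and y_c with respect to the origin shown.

rectangular portion: A = 95 × 110 = 10450.00, centroid at (47.50, 55.00).
triangular portion: A = ½·95·110 = 5225.00, centroid at (126.67, 36.67).
ΣA = 15675.00 cm²
ΣAx_c = (10450.00)(47.50) + (5225.00)(126.67) = 1158208.33 cm³
ΣAy_c = (10450.00)(55.00) + (5225.00)(36.67) = 766333.33 cm³
x_c = 1158208.33 / 15675.00 = 73.89 cm
y_c = 766333.33 / 15675.00 = 48.89 cm

x_c = 73.89 cm, y_c = 48.89 cm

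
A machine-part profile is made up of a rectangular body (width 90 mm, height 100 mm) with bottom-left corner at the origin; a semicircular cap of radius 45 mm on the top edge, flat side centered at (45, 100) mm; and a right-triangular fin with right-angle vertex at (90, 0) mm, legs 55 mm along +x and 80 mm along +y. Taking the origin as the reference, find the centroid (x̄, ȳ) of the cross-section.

rectangular body: A = 90 × 100 = 9000.00, centroid at (45.00, 50.00).
semicircular top: A = ½π·45² = 3180.86, centroid at (45.00, 119.10).
triangular fin: A = ½·55·80 = 2200.00, centroid at (108.33, 26.67).
ΣA = 14380.86 mm²
ΣAx̄ = (9000.00)(45.00) + (3180.86)(45.00) + (2200.00)(108.33) = 786472.15 mm³
ΣAȳ = (9000.00)(50.00) + (3180.86)(119.10) + (2200.00)(26.67) = 887502.92 mm³
x̄ = 786472.15 / 14380.86 = 54.69 mm
ȳ = 887502.92 / 14380.86 = 61.71 mm

x̄ = 54.69 mm, ȳ = 61.71 mm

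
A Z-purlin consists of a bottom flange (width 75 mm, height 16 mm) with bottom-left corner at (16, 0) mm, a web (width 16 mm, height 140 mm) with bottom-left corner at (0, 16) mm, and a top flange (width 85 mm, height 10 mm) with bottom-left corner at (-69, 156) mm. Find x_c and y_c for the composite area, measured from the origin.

x_c = 13.89 mm, y_c = 79.04 mm

bottom flange: A = 75 × 16 = 1200.00, centroid at (53.50, 8.00).
web: A = 16 × 140 = 2240.00, centroid at (8.00, 86.00).
top flange: A = 85 × 10 = 850.00, centroid at (-26.50, 161.00).
ΣA = 4290.00 mm²
ΣAx_c = (1200.00)(53.50) + (2240.00)(8.00) + (850.00)(-26.50) = 59595.00 mm³
ΣAy_c = (1200.00)(8.00) + (2240.00)(86.00) + (850.00)(161.00) = 339090.00 mm³
x_c = 59595.00 / 4290.00 = 13.89 mm
y_c = 339090.00 / 4290.00 = 79.04 mm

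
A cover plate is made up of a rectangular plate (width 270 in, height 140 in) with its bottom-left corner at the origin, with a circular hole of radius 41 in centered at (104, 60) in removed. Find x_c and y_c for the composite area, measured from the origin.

Part | A | x̄ᵢ | ȳᵢ | A·x̄ᵢ | A·ȳᵢ
plate | 37800.00 | 135.00 | 70.00 | 5103000.00 | 2646000.00
hole | -5281.02 | 104.00 | 60.00 | -549225.79 | -316861.04
Σ | 32518.98 |  |  | 4553774.21 | 2329138.96
x_c = 4553774.21 / 32518.98 = 140.03 in
y_c = 2329138.96 / 32518.98 = 71.62 in

x_c = 140.03 in, y_c = 71.62 in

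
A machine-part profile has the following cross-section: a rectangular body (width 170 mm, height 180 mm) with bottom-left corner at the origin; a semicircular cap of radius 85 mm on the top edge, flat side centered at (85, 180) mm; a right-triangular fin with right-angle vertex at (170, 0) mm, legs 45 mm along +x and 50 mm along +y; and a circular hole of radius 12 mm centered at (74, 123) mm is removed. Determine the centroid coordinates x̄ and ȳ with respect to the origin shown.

Part | A | x̄ᵢ | ȳᵢ | A·x̄ᵢ | A·ȳᵢ
rectangular body | 30600.00 | 85.00 | 90.00 | 2601000.00 | 2754000.00
semicircular top | 11349.00 | 85.00 | 216.08 | 964665.29 | 2452237.29
triangular fin | 1125.00 | 185.00 | 16.67 | 208125.00 | 18750.00
hole | -452.39 | 74.00 | 123.00 | -33476.81 | -55643.89
Σ | 42621.61 |  |  | 3740313.48 | 5169343.40
x̄ = 3740313.48 / 42621.61 = 87.76 mm
ȳ = 5169343.40 / 42621.61 = 121.28 mm

x̄ = 87.76 mm, ȳ = 121.28 mm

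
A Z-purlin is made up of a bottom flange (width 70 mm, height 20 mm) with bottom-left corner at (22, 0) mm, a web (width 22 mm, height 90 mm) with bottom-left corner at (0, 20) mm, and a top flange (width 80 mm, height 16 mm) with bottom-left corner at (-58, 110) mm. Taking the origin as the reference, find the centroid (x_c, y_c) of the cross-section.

x_c = 16.85 mm, y_c = 63.03 mm

bottom flange: A = 70 × 20 = 1400.00, centroid at (57.00, 10.00).
web: A = 22 × 90 = 1980.00, centroid at (11.00, 65.00).
top flange: A = 80 × 16 = 1280.00, centroid at (-18.00, 118.00).
ΣA = 4660.00 mm²
ΣAx_c = (1400.00)(57.00) + (1980.00)(11.00) + (1280.00)(-18.00) = 78540.00 mm³
ΣAy_c = (1400.00)(10.00) + (1980.00)(65.00) + (1280.00)(118.00) = 293740.00 mm³
x_c = 78540.00 / 4660.00 = 16.85 mm
y_c = 293740.00 / 4660.00 = 63.03 mm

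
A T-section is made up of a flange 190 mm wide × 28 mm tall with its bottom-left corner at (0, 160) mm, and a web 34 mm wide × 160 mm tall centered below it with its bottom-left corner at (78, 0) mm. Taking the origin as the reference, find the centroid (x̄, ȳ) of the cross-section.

web: A = 34 × 160 = 5440.00, centroid at (95.00, 80.00).
flange: A = 190 × 28 = 5320.00, centroid at (95.00, 174.00).
ΣA = 10760.00 mm², ΣAx̄ = 1022200.00 mm³, ΣAȳ = 1360880.00 mm³.
x̄ = 1022200.00/10760.00 = 95.00 mm; ȳ = 1360880.00/10760.00 = 126.48 mm.

x̄ = 95.00 mm, ȳ = 126.48 mm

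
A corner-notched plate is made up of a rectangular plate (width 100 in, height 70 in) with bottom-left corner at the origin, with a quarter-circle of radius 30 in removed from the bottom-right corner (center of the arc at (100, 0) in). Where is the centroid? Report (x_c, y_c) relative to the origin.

x_c = 45.81 in, y_c = 37.50 in

plate: A = 100 × 70 = 7000.00, centroid at (50.00, 35.00).
removed quarter-circle: A = −¼π·30² = -706.86, centroid at (87.27, 12.73).
ΣA = 6293.14 in²
ΣAx_c = (7000.00)(50.00) + (-706.86)(87.27) = 288314.17 in³
ΣAy_c = (7000.00)(35.00) + (-706.86)(12.73) = 236000.00 in³
x_c = 288314.17 / 6293.14 = 45.81 in
y_c = 236000.00 / 6293.14 = 37.50 in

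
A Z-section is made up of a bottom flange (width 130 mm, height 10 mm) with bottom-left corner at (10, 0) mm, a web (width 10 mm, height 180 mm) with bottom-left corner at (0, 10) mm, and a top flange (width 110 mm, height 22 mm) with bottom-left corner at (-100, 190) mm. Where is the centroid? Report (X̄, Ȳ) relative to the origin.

X̄ = -0.43 mm, Ȳ = 121.91 mm

bottom flange: A = 130 × 10 = 1300.00, centroid at (75.00, 5.00).
web: A = 10 × 180 = 1800.00, centroid at (5.00, 100.00).
top flange: A = 110 × 22 = 2420.00, centroid at (-45.00, 201.00).
ΣA = 5520.00 mm², ΣAX̄ = -2400.00 mm³, ΣAȲ = 672920.00 mm³.
X̄ = -2400.00/5520.00 = -0.43 mm; Ȳ = 672920.00/5520.00 = 121.91 mm.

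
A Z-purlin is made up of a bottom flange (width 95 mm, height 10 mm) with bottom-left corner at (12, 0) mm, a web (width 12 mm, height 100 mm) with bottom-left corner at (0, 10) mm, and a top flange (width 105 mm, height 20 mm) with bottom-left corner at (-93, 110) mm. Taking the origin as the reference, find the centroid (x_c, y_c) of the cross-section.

Part | A | x̄ᵢ | ȳᵢ | A·x̄ᵢ | A·ȳᵢ
bottom flange | 950.00 | 59.50 | 5.00 | 56525.00 | 4750.00
web | 1200.00 | 6.00 | 60.00 | 7200.00 | 72000.00
top flange | 2100.00 | -40.50 | 120.00 | -85050.00 | 252000.00
Σ | 4250.00 |  |  | -21325.00 | 328750.00
x_c = -21325.00 / 4250.00 = -5.02 mm
y_c = 328750.00 / 4250.00 = 77.35 mm

x_c = -5.02 mm, y_c = 77.35 mm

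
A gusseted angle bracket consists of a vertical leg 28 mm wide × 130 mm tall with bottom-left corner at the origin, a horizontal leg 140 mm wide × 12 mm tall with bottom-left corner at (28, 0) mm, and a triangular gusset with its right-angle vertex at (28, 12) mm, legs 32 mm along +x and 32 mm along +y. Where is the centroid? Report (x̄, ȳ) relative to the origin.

Part | A | x̄ᵢ | ȳᵢ | A·x̄ᵢ | A·ȳᵢ
vertical leg | 3640.00 | 14.00 | 65.00 | 50960.00 | 236600.00
horizontal leg | 1680.00 | 98.00 | 6.00 | 164640.00 | 10080.00
gusset | 512.00 | 38.67 | 22.67 | 19797.33 | 11605.33
Σ | 5832.00 |  |  | 235397.33 | 258285.33
x̄ = 235397.33 / 5832.00 = 40.36 mm
ȳ = 258285.33 / 5832.00 = 44.29 mm

x̄ = 40.36 mm, ȳ = 44.29 mm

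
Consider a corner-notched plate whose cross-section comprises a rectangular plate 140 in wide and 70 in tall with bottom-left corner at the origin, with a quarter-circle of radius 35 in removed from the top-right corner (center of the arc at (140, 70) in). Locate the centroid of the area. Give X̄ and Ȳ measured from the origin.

plate: A = 140 × 70 = 9800.00, centroid at (70.00, 35.00).
removed quarter-circle: A = −¼π·35² = -962.11, centroid at (125.15, 55.15).
ΣA = 8837.89 in², ΣAX̄ = 565595.88 in³, ΣAȲ = 289943.77 in³.
X̄ = 565595.88/8837.89 = 64.00 in; Ȳ = 289943.77/8837.89 = 32.81 in.

X̄ = 64.00 in, Ȳ = 32.81 in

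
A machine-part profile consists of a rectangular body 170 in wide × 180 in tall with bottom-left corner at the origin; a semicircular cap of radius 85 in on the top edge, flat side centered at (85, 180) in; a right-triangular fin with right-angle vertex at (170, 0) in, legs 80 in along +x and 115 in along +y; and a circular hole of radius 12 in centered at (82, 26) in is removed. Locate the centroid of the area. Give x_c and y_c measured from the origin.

rectangular body: A = 170 × 180 = 30600.00, centroid at (85.00, 90.00).
semicircular top: A = ½π·85² = 11349.00, centroid at (85.00, 216.08).
triangular fin: A = ½·80·115 = 4600.00, centroid at (196.67, 38.33).
hole: A = −π·12² = -452.39, centroid at (82.00, 26.00).
ΣA = 46096.61 in²
ΣAx_c = (30600.00)(85.00) + (11349.00)(85.00) + (4600.00)(196.67) + (-452.39)(82.00) = 4433236.03 in³
ΣAy_c = (30600.00)(90.00) + (11349.00)(216.08) + (4600.00)(38.33) + (-452.39)(26.00) = 5370808.50 in³
x_c = 4433236.03 / 46096.61 = 96.17 in
y_c = 5370808.50 / 46096.61 = 116.51 in

x_c = 96.17 in, y_c = 116.51 in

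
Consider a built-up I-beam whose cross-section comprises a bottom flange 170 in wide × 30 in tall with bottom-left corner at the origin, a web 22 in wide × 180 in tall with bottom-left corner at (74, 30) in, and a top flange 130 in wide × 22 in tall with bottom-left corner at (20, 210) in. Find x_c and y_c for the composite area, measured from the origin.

x_c = 85.00 in, y_c = 99.31 in

bottom flange: A = 170 × 30 = 5100.00, centroid at (85.00, 15.00).
web: A = 22 × 180 = 3960.00, centroid at (85.00, 120.00).
top flange: A = 130 × 22 = 2860.00, centroid at (85.00, 221.00).
ΣA = 11920.00 in²
ΣAx_c = (5100.00)(85.00) + (3960.00)(85.00) + (2860.00)(85.00) = 1013200.00 in³
ΣAy_c = (5100.00)(15.00) + (3960.00)(120.00) + (2860.00)(221.00) = 1183760.00 in³
x_c = 1013200.00 / 11920.00 = 85.00 in
y_c = 1183760.00 / 11920.00 = 99.31 in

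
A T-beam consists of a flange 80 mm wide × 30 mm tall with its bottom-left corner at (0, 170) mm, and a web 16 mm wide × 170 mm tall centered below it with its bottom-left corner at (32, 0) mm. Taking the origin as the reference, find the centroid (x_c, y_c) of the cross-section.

web: A = 16 × 170 = 2720.00, centroid at (40.00, 85.00).
flange: A = 80 × 30 = 2400.00, centroid at (40.00, 185.00).
ΣA = 5120.00 mm², ΣAx_c = 204800.00 mm³, ΣAy_c = 675200.00 mm³.
x_c = 204800.00/5120.00 = 40.00 mm; y_c = 675200.00/5120.00 = 131.88 mm.

x_c = 40.00 mm, y_c = 131.88 mm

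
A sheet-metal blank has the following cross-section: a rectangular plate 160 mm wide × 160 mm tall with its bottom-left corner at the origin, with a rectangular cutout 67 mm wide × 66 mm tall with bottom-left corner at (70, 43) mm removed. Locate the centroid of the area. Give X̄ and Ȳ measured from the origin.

X̄ = 75.09 mm, Ȳ = 80.84 mm

plate: A = 160 × 160 = 25600.00, centroid at (80.00, 80.00).
hole: A = −(67 × 66) = -4422.00, centroid at (103.50, 76.00).
ΣA = 21178.00 mm²
ΣAX̄ = (25600.00)(80.00) + (-4422.00)(103.50) = 1590323.00 mm³
ΣAȲ = (25600.00)(80.00) + (-4422.00)(76.00) = 1711928.00 mm³
X̄ = 1590323.00 / 21178.00 = 75.09 mm
Ȳ = 1711928.00 / 21178.00 = 80.84 mm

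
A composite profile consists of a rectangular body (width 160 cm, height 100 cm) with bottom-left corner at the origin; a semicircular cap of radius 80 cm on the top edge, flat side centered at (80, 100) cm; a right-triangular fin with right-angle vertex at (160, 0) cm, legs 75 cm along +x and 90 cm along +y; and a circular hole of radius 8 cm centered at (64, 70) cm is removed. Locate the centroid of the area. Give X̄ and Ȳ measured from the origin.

Part | A | x̄ᵢ | ȳᵢ | A·x̄ᵢ | A·ȳᵢ
rectangular body | 16000.00 | 80.00 | 50.00 | 1280000.00 | 800000.00
semicircular top | 10053.10 | 80.00 | 133.95 | 804247.72 | 1346642.98
triangular fin | 3375.00 | 185.00 | 30.00 | 624375.00 | 101250.00
hole | -201.06 | 64.00 | 70.00 | -12867.96 | -14074.34
Σ | 29227.03 |  |  | 2695754.76 | 2233818.65
X̄ = 2695754.76 / 29227.03 = 92.23 cm
Ȳ = 2233818.65 / 29227.03 = 76.43 cm

X̄ = 92.23 cm, Ȳ = 76.43 cm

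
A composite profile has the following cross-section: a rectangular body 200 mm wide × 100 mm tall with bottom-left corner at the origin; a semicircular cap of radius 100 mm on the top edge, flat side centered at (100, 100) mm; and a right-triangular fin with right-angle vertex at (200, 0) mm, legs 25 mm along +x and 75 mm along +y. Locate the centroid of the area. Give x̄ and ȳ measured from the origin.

x̄ = 102.77 mm, ȳ = 88.99 mm

rectangular body: A = 200 × 100 = 20000.00, centroid at (100.00, 50.00).
semicircular top: A = ½π·100² = 15707.96, centroid at (100.00, 142.44).
triangular fin: A = ½·25·75 = 937.50, centroid at (208.33, 25.00).
ΣA = 36645.46 mm²
ΣAx̄ = (20000.00)(100.00) + (15707.96)(100.00) + (937.50)(208.33) = 3766108.83 mm³
ΣAȳ = (20000.00)(50.00) + (15707.96)(142.44) + (937.50)(25.00) = 3260900.49 mm³
x̄ = 3766108.83 / 36645.46 = 102.77 mm
ȳ = 3260900.49 / 36645.46 = 88.99 mm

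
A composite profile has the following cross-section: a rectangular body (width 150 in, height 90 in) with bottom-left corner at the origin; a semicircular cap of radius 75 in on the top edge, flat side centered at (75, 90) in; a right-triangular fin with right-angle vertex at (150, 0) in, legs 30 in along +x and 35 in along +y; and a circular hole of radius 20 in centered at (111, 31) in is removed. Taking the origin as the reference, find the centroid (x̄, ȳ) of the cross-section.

rectangular body: A = 150 × 90 = 13500.00, centroid at (75.00, 45.00).
semicircular top: A = ½π·75² = 8835.73, centroid at (75.00, 121.83).
triangular fin: A = ½·30·35 = 525.00, centroid at (160.00, 11.67).
hole: A = −π·20² = -1256.64, centroid at (111.00, 31.00).
ΣA = 21604.09 in²
ΣAx̄ = (13500.00)(75.00) + (8835.73)(75.00) + (525.00)(160.00) + (-1256.64)(111.00) = 1619692.99 in³
ΣAȳ = (13500.00)(45.00) + (8835.73)(121.83) + (525.00)(11.67) + (-1256.64)(31.00) = 1651134.89 in³
x̄ = 1619692.99 / 21604.09 = 74.97 in
ȳ = 1651134.89 / 21604.09 = 76.43 in

x̄ = 74.97 in, ȳ = 76.43 in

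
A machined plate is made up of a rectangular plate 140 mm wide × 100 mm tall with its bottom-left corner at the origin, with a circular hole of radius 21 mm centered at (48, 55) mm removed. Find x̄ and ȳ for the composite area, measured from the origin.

plate: A = 140 × 100 = 14000.00, centroid at (70.00, 50.00).
hole: A = −π·21² = -1385.44, centroid at (48.00, 55.00).
ΣA = 12614.56 mm²
ΣAx̄ = (14000.00)(70.00) + (-1385.44)(48.00) = 913498.77 mm³
ΣAȳ = (14000.00)(50.00) + (-1385.44)(55.00) = 623800.67 mm³
x̄ = 913498.77 / 12614.56 = 72.42 mm
ȳ = 623800.67 / 12614.56 = 49.45 mm

x̄ = 72.42 mm, ȳ = 49.45 mm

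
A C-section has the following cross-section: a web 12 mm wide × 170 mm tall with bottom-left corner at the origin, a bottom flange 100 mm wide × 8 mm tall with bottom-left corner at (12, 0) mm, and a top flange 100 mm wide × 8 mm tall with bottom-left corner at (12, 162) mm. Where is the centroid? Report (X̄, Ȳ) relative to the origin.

X̄ = 30.62 mm, Ȳ = 85.00 mm

web: A = 12 × 170 = 2040.00, centroid at (6.00, 85.00).
bottom flange: A = 100 × 8 = 800.00, centroid at (62.00, 4.00).
top flange: A = 100 × 8 = 800.00, centroid at (62.00, 166.00).
ΣA = 3640.00 mm², ΣAX̄ = 111440.00 mm³, ΣAȲ = 309400.00 mm³.
X̄ = 111440.00/3640.00 = 30.62 mm; Ȳ = 309400.00/3640.00 = 85.00 mm.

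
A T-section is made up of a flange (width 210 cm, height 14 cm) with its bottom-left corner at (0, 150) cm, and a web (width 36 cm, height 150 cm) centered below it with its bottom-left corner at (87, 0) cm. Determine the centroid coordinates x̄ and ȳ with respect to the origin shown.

x̄ = 105.00 cm, ȳ = 103.91 cm

Part | A | x̄ᵢ | ȳᵢ | A·x̄ᵢ | A·ȳᵢ
web | 5400.00 | 105.00 | 75.00 | 567000.00 | 405000.00
flange | 2940.00 | 105.00 | 157.00 | 308700.00 | 461580.00
Σ | 8340.00 |  |  | 875700.00 | 866580.00
x̄ = 875700.00 / 8340.00 = 105.00 cm
ȳ = 866580.00 / 8340.00 = 103.91 cm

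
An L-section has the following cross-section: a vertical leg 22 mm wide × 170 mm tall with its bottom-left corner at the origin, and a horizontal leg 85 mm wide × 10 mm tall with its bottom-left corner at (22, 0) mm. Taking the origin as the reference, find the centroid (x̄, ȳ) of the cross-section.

x̄ = 20.91 mm, ȳ = 70.19 mm

Part | A | x̄ᵢ | ȳᵢ | A·x̄ᵢ | A·ȳᵢ
vertical leg | 3740.00 | 11.00 | 85.00 | 41140.00 | 317900.00
horizontal leg | 850.00 | 64.50 | 5.00 | 54825.00 | 4250.00
Σ | 4590.00 |  |  | 95965.00 | 322150.00
x̄ = 95965.00 / 4590.00 = 20.91 mm
ȳ = 322150.00 / 4590.00 = 70.19 mm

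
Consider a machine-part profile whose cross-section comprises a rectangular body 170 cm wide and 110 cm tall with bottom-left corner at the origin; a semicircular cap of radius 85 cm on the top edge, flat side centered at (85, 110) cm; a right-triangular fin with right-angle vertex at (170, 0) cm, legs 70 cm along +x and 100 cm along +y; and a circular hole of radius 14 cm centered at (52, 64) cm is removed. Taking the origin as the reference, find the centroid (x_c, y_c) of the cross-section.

x_c = 97.13 cm, y_c = 83.91 cm

rectangular body: A = 170 × 110 = 18700.00, centroid at (85.00, 55.00).
semicircular top: A = ½π·85² = 11349.00, centroid at (85.00, 146.08).
triangular fin: A = ½·70·100 = 3500.00, centroid at (193.33, 33.33).
hole: A = −π·14² = -615.75, centroid at (52.00, 64.00).
ΣA = 32933.25 cm²
ΣAx_c = (18700.00)(85.00) + (11349.00)(85.00) + (3500.00)(193.33) + (-615.75)(52.00) = 3198812.85 cm³
ΣAy_c = (18700.00)(55.00) + (11349.00)(146.08) + (3500.00)(33.33) + (-615.75)(64.00) = 2763565.58 cm³
x_c = 3198812.85 / 32933.25 = 97.13 cm
y_c = 2763565.58 / 32933.25 = 83.91 cm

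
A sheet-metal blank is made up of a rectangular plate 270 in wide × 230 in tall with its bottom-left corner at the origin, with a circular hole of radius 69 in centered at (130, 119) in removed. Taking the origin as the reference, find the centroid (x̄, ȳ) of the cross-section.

plate: A = 270 × 230 = 62100.00, centroid at (135.00, 115.00).
hole: A = −π·69² = -14957.12, centroid at (130.00, 119.00).
ΣA = 47142.88 in²
ΣAx̄ = (62100.00)(135.00) + (-14957.12)(130.00) = 6439074.06 in³
ΣAȳ = (62100.00)(115.00) + (-14957.12)(119.00) = 5361602.41 in³
x̄ = 6439074.06 / 47142.88 = 136.59 in
ȳ = 5361602.41 / 47142.88 = 113.73 in

x̄ = 136.59 in, ȳ = 113.73 in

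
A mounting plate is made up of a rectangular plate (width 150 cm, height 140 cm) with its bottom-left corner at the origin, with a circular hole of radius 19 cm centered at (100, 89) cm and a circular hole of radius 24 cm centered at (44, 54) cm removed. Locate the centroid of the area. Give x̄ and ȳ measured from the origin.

plate: A = 150 × 140 = 21000.00, centroid at (75.00, 70.00).
hole 1: A = −π·19² = -1134.11, centroid at (100.00, 89.00).
hole 2: A = −π·24² = -1809.56, centroid at (44.00, 54.00).
ΣA = 18056.33 cm², ΣAx̄ = 1381967.98 cm³, ΣAȳ = 1271347.67 cm³.
x̄ = 1381967.98/18056.33 = 76.54 cm; ȳ = 1271347.67/18056.33 = 70.41 cm.

x̄ = 76.54 cm, ȳ = 70.41 cm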